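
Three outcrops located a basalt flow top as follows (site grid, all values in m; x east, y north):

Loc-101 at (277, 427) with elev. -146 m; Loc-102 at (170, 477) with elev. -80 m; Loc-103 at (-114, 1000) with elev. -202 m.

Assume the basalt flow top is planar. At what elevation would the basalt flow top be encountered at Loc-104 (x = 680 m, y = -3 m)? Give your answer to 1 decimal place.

Two edge vectors: Loc-101→Loc-102 = (-107, 50, 66), Loc-101→Loc-103 = (-391, 573, -56).
Normal n = (Loc-101→Loc-102) × (Loc-101→Loc-103) = (-40618, -31798, -41761).
So ∂z/∂x = −n_x/n_z = −0.972630 and ∂z/∂y = −n_y/n_z = −0.761428.
Intercept c from Loc-101: -146 + 269.42 + 325.13 = 448.55.
At (680, -3): z = −661.4 + 2.3 + 448.55 = -210.6 m.

-210.6 m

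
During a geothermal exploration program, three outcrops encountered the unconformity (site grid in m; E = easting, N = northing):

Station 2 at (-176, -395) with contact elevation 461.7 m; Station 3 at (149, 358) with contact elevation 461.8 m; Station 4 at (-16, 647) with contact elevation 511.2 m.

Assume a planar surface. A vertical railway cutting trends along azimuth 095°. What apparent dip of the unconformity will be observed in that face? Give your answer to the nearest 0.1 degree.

10.0°

Let the plane be z = a·E + b·N + c.
Station 3−Station 2: 325a + 753b = 0.1;  Station 4−Station 2: 160a + 1042b = 49.5.
Solving gives a = −0.17037, b = 0.07367.
Unit vector along 095° is (sin 95°, cos 95°) = (0.9962, -0.0872).
Slope in that direction = a·(0.9962) + b·(-0.0872) = −0.17614.
Apparent dip = arctan|0.17614| = 10.0° (true dip is 10.5°, so apparent ≤ true as expected).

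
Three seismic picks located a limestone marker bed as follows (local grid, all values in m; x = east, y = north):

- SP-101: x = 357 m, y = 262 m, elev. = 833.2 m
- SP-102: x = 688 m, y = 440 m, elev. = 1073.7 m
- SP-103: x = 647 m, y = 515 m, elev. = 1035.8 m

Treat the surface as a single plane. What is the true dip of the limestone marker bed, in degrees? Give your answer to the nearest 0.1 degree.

Two edge vectors: SP-101→SP-102 = (331, 178, 240.5), SP-101→SP-103 = (290, 253, 202.6).
Normal n = (SP-101→SP-102) × (SP-101→SP-103) = (-24783.7, 2684.4, 32123).
So ∂z/∂x = −n_x/n_z = 0.77153 and ∂z/∂y = −n_y/n_z = −0.08357.
Gradient magnitude |∇z| = √(a² + b²) = √(0.59525 + 0.00698) = 0.77604.
True dip = arctan(0.77604) = 37.8°, dipping toward W (azimuth ≈ 276°).

37.8°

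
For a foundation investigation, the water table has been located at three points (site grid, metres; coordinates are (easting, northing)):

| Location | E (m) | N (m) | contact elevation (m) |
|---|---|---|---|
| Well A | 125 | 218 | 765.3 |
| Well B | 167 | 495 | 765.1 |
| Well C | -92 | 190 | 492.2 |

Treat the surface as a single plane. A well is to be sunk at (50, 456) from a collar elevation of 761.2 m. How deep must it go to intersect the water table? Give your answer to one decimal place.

Let the plane be z = a·E + b·N + c.
Well B−Well A: 42a + 277b = −0.2;  Well C−Well A: −217a − 28b = −273.1.
Solving gives a = 1.28373, b = −0.19537.
Then c = 765.3 − a·125 − b·218 = 647.42.
At (50, 456): z_contact = 64.19 − 89.09 + 647.42 = 622.52 m.
Depth below ground = 761.2 − 622.52 = 138.7 m.

138.7 m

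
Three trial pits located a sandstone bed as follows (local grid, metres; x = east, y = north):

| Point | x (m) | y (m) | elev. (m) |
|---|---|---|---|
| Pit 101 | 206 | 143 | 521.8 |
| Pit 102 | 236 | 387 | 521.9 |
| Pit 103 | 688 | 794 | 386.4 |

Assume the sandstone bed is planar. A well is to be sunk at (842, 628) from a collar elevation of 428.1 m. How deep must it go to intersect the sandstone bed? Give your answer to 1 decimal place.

100.6 m

Two edge vectors: Pit 101→Pit 102 = (30, 244, 0.1), Pit 101→Pit 103 = (482, 651, -135.4).
Normal n = (Pit 101→Pit 102) × (Pit 101→Pit 103) = (-33102.7, 4110.2, -98078).
So ∂z/∂x = −n_x/n_z = −0.33751 and ∂z/∂y = −n_y/n_z = 0.04191.
Intercept c from Pit 101: 521.8 + 69.53 − 5.99 = 585.34.
At (842, 628): z_contact = −284.19 + 26.32 + 585.34 = 327.47 m.
Depth below ground = 428.1 − 327.47 = 100.6 m.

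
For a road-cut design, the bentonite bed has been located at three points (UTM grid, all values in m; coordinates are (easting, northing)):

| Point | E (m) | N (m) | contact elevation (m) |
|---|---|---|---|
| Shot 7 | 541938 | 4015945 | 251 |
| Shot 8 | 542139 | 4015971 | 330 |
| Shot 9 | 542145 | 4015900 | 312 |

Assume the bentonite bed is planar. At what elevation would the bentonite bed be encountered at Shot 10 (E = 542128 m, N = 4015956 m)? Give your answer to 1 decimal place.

321.8 m

Two edge vectors: Shot 7→Shot 8 = (201, 26, 79), Shot 7→Shot 9 = (207, -45, 61).
Normal n = (Shot 7→Shot 8) × (Shot 7→Shot 9) = (5141, 4092, -14427).
So ∂z/∂E = −n_x/n_z = 0.356345741 and ∂z/∂N = −n_y/n_z = 0.283634851.
Intercept c from Shot 7: 251 − 193117.30 − 1139061.96 = −1331928.26.
At (542128, 4015956): z = 193185.0 + 1139065.1 − 1331928.26 = 321.8 m.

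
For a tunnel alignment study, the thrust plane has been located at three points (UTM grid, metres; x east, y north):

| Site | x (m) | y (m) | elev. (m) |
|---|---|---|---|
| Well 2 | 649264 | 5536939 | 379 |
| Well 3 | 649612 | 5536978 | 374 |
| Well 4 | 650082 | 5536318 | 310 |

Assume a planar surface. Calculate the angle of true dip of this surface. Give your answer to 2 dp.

Two edge vectors: Well 2→Well 3 = (348, 39, -5), Well 2→Well 4 = (818, -621, -69).
Normal n = (Well 2→Well 3) × (Well 2→Well 4) = (-5796, 19922, -248010).
So ∂z/∂x = −n_x/n_z = −0.02337 and ∂z/∂y = −n_y/n_z = 0.08033.
Gradient magnitude |∇z| = √(a² + b²) = √(0.00055 + 0.00645) = 0.08366.
True dip = arctan(0.08366) = 4.78°, dipping toward SSE (azimuth ≈ 164°).

4.78°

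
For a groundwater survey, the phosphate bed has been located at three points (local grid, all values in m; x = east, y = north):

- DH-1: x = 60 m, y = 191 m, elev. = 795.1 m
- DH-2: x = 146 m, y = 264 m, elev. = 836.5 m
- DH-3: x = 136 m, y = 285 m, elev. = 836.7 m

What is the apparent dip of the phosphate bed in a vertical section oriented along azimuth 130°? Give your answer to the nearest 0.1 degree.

Two edge vectors: DH-1→DH-2 = (86, 73, 41.4), DH-1→DH-3 = (76, 94, 41.6).
Normal n = (DH-1→DH-2) × (DH-1→DH-3) = (-854.8, -431.2, 2536).
So ∂z/∂x = −n_x/n_z = 0.33707 and ∂z/∂y = −n_y/n_z = 0.17003.
Unit vector along 130° is (sin 130°, cos 130°) = (0.7660, -0.6428).
Slope in that direction = a·(0.7660) + b·(-0.6428) = 0.14891.
Apparent dip = arctan|0.14891| = 8.5° (true dip is 20.7°, so apparent ≤ true as expected).

8.5°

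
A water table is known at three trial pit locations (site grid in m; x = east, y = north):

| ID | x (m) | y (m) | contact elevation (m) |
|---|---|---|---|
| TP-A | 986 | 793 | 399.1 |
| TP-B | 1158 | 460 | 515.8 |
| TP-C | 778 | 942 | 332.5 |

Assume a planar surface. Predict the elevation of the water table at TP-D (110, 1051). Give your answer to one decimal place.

227.2 m

Two edge vectors: TP-A→TP-B = (172, -333, 116.7), TP-A→TP-C = (-208, 149, -66.6).
Normal n = (TP-A→TP-B) × (TP-A→TP-C) = (4789.5, -12818.4, -43636).
So ∂z/∂x = −n_x/n_z = 0.109760 and ∂z/∂y = −n_y/n_z = −0.293757.
Intercept c from TP-A: 399.1 − 108.22 + 232.95 = 523.83.
At (110, 1051): z = 12.1 − 308.7 + 523.83 = 227.2 m.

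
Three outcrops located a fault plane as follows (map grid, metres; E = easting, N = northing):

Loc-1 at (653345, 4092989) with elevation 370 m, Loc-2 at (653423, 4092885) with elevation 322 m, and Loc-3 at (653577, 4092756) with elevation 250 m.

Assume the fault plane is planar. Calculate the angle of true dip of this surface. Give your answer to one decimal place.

20.3°

Two edge vectors: Loc-1→Loc-2 = (78, -104, -48), Loc-1→Loc-3 = (232, -233, -120).
Normal n = (Loc-1→Loc-2) × (Loc-1→Loc-3) = (1296, -1776, 5954).
So ∂z/∂E = −n_x/n_z = −0.21767 and ∂z/∂N = −n_y/n_z = 0.29829.
Gradient magnitude |∇z| = √(a² + b²) = √(0.04738 + 0.08898) = 0.36926.
True dip = arctan(0.36926) = 20.3°, dipping toward SE (azimuth ≈ 144°).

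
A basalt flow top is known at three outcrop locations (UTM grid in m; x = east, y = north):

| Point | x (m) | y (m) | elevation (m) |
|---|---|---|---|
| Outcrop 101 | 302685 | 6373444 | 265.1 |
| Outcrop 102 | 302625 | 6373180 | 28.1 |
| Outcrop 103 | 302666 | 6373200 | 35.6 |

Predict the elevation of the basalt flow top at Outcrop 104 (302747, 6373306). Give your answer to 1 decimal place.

Let the plane be z = a·x + b·y + c.
Outcrop 102−Outcrop 101: −60a − 264b = −237;  Outcrop 103−Outcrop 101: −19a − 244b = −229.5.
Solving gives a = −0.286783042, b = 0.962905237.
Then c = 265.1 − a·302685 − b·6373444 = −6049952.58.
At (302747, 6373306): z = −86822.7 + 6136889.7 − 6049952.58 = 114.4 m.

114.4 m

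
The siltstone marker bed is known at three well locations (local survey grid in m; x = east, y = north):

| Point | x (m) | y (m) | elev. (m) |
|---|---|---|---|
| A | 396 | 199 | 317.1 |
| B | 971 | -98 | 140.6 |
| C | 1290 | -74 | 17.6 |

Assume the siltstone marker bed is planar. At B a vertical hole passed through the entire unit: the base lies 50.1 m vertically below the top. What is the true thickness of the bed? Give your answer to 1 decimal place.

46.5 m

Two edge vectors: A→B = (575, -297, -176.5), A→C = (894, -273, -299.5).
Normal n = (A→B) × (A→C) = (40767, 14421.5, 108543).
So ∂z/∂x = −n_x/n_z = −0.37558 and ∂z/∂y = −n_y/n_z = −0.13286.
|∇z| = √(a²+b²) = 0.39839, so dip δ = arctan(0.39839) = 21.72°.
True thickness = vertical thickness × cos δ = 50.1 × cos 21.72° = 46.5 m.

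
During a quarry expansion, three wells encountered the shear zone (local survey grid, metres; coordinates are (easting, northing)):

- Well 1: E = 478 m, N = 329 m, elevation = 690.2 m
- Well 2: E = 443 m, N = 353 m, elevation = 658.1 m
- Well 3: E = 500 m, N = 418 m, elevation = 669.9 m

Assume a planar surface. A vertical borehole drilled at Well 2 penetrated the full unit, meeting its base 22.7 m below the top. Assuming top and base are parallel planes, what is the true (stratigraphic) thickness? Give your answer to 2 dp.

Two edge vectors: Well 1→Well 2 = (-35, 24, -32.1), Well 1→Well 3 = (22, 89, -20.3).
Normal n = (Well 1→Well 2) × (Well 1→Well 3) = (2369.7, -1416.7, -3643).
So ∂z/∂E = −n_x/n_z = 0.65048 and ∂z/∂N = −n_y/n_z = −0.38888.
|∇z| = √(a²+b²) = 0.75786, so dip δ = arctan(0.75786) = 37.16°.
True thickness = vertical thickness × cos δ = 22.7 × cos 37.16° = 18.09 m.

18.09 m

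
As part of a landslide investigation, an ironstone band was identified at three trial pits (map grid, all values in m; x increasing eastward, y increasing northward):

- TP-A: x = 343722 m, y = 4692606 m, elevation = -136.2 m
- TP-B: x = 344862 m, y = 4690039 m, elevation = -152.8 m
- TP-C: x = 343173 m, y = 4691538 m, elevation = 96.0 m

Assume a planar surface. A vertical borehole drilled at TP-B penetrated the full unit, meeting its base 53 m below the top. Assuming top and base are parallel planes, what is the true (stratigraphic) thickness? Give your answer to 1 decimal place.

51.4 m

Two edge vectors: TP-A→TP-B = (1140, -2567, -16.6), TP-A→TP-C = (-549, -1068, 232.2).
Normal n = (TP-A→TP-B) × (TP-A→TP-C) = (-613786.2, -255594.6, -2626803).
So ∂z/∂x = −n_x/n_z = −0.23366 and ∂z/∂y = −n_y/n_z = −0.09730.
|∇z| = √(a²+b²) = 0.25311, so dip δ = arctan(0.25311) = 14.20°.
True thickness = vertical thickness × cos δ = 53 × cos 14.20° = 51.4 m.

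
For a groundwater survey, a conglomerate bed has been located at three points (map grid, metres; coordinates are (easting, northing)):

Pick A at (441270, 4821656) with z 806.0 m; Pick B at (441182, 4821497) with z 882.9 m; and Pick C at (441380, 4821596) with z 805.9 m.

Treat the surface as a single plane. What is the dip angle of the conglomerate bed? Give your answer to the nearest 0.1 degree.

22.9°

Let the plane be z = a·E + b·N + c.
Pick B−Pick A: −88a − 159b = 76.9;  Pick C−Pick A: 110a − 60b = −0.1.
Solving gives a = −0.20333, b = −0.37111.
Gradient magnitude |∇z| = √(a² + b²) = √(0.04134 + 0.13772) = 0.42316.
True dip = arctan(0.42316) = 22.9°, dipping toward NNE (azimuth ≈ 029°).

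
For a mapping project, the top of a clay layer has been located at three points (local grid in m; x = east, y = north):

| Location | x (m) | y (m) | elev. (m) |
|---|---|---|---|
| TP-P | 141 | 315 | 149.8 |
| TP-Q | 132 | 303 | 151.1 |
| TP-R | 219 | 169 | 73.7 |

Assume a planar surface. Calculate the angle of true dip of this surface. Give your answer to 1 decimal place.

Two edge vectors: TP-P→TP-Q = (-9, -12, 1.3), TP-P→TP-R = (78, -146, -76.1).
Normal n = (TP-P→TP-Q) × (TP-P→TP-R) = (1103, -583.5, 2250).
So ∂z/∂x = −n_x/n_z = −0.49022 and ∂z/∂y = −n_y/n_z = 0.25933.
Gradient magnitude |∇z| = √(a² + b²) = √(0.24032 + 0.06725) = 0.55459.
True dip = arctan(0.55459) = 29.0°, dipping toward ESE (azimuth ≈ 118°).

29.0°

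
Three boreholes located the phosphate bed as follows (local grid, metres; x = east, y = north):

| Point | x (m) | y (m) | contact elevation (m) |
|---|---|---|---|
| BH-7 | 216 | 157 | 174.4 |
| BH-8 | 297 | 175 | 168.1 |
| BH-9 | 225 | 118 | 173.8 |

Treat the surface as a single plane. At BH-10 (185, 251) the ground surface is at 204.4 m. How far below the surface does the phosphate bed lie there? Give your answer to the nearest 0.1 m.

27.8 m

Two edge vectors: BH-7→BH-8 = (81, 18, -6.3), BH-7→BH-9 = (9, -39, -0.6).
Normal n = (BH-7→BH-8) × (BH-7→BH-9) = (-256.5, -8.1, -3321).
So ∂z/∂x = −n_x/n_z = −0.07724 and ∂z/∂y = −n_y/n_z = −0.00244.
Intercept c from BH-7: 174.4 + 16.68 + 0.38 = 191.47.
At (185, 251): z_contact = −14.29 − 0.61 + 191.47 = 176.57 m.
Depth below ground = 204.4 − 176.57 = 27.8 m.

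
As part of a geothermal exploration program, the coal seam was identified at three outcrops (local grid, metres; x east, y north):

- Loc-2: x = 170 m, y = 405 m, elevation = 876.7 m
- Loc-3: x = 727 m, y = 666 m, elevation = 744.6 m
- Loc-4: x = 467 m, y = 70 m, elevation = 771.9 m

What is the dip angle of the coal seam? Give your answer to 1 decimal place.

Let the plane be z = a·x + b·y + c.
Loc-3−Loc-2: 557a + 261b = −132.1;  Loc-4−Loc-2: 297a − 335b = −104.8.
Solving gives a = −0.27112, b = 0.07247.
Gradient magnitude |∇z| = √(a² + b²) = √(0.07351 + 0.00525) = 0.28064.
True dip = arctan(0.28064) = 15.7°, dipping toward ESE (azimuth ≈ 105°).

15.7°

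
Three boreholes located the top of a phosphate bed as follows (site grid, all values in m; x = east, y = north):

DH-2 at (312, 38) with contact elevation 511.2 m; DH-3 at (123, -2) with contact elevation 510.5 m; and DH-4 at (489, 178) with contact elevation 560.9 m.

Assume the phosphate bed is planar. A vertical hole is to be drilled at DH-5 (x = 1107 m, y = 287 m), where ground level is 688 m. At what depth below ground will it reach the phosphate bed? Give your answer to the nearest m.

Two edge vectors: DH-2→DH-3 = (-189, -40, -0.7), DH-2→DH-4 = (177, 140, 49.7).
Normal n = (DH-2→DH-3) × (DH-2→DH-4) = (-1890, 9269.4, -19380).
So ∂z/∂x = −n_x/n_z = −0.09752 and ∂z/∂y = −n_y/n_z = 0.47830.
Intercept c from DH-2: 511.2 + 30.43 − 18.18 = 523.45.
At (1107, 287): z_contact = −108.0 + 137.3 + 523.45 = 552.8 m.
Depth below ground = 688 − 552.8 = 135 m.

135 m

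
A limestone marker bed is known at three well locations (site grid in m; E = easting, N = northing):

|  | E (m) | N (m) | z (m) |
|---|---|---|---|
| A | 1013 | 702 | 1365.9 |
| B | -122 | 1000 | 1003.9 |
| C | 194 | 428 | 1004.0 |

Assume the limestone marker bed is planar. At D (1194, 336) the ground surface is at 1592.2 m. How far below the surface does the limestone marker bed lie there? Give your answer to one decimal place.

Two edge vectors: A→B = (-1135, 298, -362), A→C = (-819, -274, -361.9).
Normal n = (A→B) × (A→C) = (-207034.2, -114278.5, 555052).
So ∂z/∂E = −n_x/n_z = 0.373000 and ∂z/∂N = −n_y/n_z = 0.205888.
Intercept c from A: 1365.9 − 377.85 − 144.53 = 843.52.
At (1194, 336): z_contact = 445.36 + 69.18 + 843.52 = 1358.06 m.
Depth below ground = 1592.2 − 1358.06 = 234.1 m.

234.1 m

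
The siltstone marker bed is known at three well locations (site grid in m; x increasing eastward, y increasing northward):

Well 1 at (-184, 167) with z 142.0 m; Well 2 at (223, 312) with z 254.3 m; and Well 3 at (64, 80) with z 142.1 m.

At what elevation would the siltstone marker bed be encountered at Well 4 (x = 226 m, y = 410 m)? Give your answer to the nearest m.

293 m

Let the plane be z = a·x + b·y + c.
Well 2−Well 1: 407a + 145b = 112.3;  Well 3−Well 1: 248a − 87b = 0.1.
Solving gives a = 0.13710, b = 0.38966.
Then c = 142 − a·-184 − b·167 = 102.15.
At (226, 410): z = 31.0 + 159.8 + 102.15 = 292.9 m.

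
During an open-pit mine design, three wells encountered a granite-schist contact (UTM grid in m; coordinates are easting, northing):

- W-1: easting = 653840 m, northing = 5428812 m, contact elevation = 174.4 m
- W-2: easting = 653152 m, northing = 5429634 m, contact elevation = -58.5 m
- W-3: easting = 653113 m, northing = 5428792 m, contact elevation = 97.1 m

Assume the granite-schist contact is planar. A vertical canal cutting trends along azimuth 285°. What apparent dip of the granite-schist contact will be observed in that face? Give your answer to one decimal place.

Two edge vectors: W-1→W-2 = (-688, 822, -232.9), W-1→W-3 = (-727, -20, -77.3).
Normal n = (W-1→W-2) × (W-1→W-3) = (-68198.6, 116135.9, 611354).
So ∂z/∂easting = −n_x/n_z = 0.11155 and ∂z/∂northing = −n_y/n_z = −0.18997.
Unit vector along 285° is (sin 285°, cos 285°) = (-0.9659, 0.2588).
Slope in that direction = a·(-0.9659) + b·(0.2588) = −0.15692.
Apparent dip = arctan|0.15692| = 8.9° (true dip is 12.4°, so apparent ≤ true as expected).

8.9°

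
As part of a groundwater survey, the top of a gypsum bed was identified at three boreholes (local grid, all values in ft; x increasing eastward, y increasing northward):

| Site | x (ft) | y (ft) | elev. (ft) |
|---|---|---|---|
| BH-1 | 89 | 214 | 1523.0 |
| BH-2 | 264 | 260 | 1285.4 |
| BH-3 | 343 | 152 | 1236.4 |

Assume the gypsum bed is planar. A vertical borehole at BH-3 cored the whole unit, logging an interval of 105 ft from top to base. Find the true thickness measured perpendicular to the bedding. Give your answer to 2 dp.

Two edge vectors: BH-1→BH-2 = (175, 46, -237.6), BH-1→BH-3 = (254, -62, -286.6).
Normal n = (BH-1→BH-2) × (BH-1→BH-3) = (-27914.8, -10195.4, -22534).
So ∂z/∂x = −n_x/n_z = −1.23879 and ∂z/∂y = −n_y/n_z = −0.45245.
|∇z| = √(a²+b²) = 1.31882, so dip δ = arctan(1.31882) = 52.83°.
True thickness = vertical thickness × cos δ = 105 × cos 52.83° = 63.44 ft.

63.44 ft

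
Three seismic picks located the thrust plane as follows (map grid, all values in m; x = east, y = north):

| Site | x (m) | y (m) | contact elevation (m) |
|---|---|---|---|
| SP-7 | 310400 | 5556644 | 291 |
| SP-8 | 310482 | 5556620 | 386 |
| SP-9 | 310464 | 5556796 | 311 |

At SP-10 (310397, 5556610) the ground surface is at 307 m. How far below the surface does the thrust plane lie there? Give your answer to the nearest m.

Two edge vectors: SP-7→SP-8 = (82, -24, 95), SP-7→SP-9 = (64, 152, 20).
Normal n = (SP-7→SP-8) × (SP-7→SP-9) = (-14920, 4440, 14000).
So ∂z/∂x = −n_x/n_z = 1.06571429 and ∂z/∂y = −n_y/n_z = −0.31714286.
Intercept c from SP-7: 291 − 330797.71 + 1762249.95 = 1431743.24.
At (310397, 5556610): z_contact = 330794.5 − 1762239.2 + 1431743.24 = 298.6 m.
Depth below ground = 307 − 298.6 = 8 m.

8 m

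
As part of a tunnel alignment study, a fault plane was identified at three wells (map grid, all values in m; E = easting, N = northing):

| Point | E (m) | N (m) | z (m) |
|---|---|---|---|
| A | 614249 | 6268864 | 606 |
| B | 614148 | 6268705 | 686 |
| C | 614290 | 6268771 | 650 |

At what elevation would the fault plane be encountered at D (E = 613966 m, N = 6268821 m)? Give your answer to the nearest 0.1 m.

634.8 m

Let the plane be z = a·E + b·N + c.
B−A: −101a − 159b = 80;  C−A: 41a − 93b = 44.
Solving gives a = −0.027903469, b = −0.485419809.
Then c = 606 − a·614249 − b·6268864 = 3060776.44.
At (613966, 6268821): z = −17131.8 − 3043009.9 + 3060776.44 = 634.8 m.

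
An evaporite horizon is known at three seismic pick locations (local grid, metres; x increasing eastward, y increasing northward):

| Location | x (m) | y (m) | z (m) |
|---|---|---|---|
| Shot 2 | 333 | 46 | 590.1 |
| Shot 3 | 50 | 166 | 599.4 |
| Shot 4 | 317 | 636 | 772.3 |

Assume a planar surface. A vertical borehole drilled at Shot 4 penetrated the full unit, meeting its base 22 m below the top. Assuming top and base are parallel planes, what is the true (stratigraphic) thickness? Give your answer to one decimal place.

20.9 m

Two edge vectors: Shot 2→Shot 3 = (-283, 120, 9.3), Shot 2→Shot 4 = (-16, 590, 182.2).
Normal n = (Shot 2→Shot 3) × (Shot 2→Shot 4) = (16377, 51413.8, -165050).
So ∂z/∂x = −n_x/n_z = 0.09922 and ∂z/∂y = −n_y/n_z = 0.31150.
|∇z| = √(a²+b²) = 0.32693, so dip δ = arctan(0.32693) = 18.10°.
True thickness = vertical thickness × cos δ = 22 × cos 18.10° = 20.9 m.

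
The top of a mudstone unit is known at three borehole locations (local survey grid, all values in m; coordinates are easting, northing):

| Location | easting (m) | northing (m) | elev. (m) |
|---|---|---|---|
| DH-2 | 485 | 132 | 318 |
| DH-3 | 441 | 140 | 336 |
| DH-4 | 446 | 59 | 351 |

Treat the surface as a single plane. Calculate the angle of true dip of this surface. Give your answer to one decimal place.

Let the plane be z = a·easting + b·northing + c.
DH-3−DH-2: −44a + 8b = 18;  DH-4−DH-2: −39a − 73b = 33.
Solving gives a = −0.44779, b = −0.21283.
Gradient magnitude |∇z| = √(a² + b²) = √(0.20051 + 0.04530) = 0.49579.
True dip = arctan(0.49579) = 26.4°, dipping toward ENE (azimuth ≈ 065°).

26.4°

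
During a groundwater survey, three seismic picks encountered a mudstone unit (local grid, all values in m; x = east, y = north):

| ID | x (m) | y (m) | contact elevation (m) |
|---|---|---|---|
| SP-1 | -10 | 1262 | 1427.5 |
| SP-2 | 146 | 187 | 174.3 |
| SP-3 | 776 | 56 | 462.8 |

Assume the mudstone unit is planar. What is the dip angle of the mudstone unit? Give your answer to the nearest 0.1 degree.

55.6°

Let the plane be z = a·x + b·y + c.
SP-2−SP-1: 156a − 1075b = −1253.2;  SP-3−SP-1: 786a − 1206b = −964.7.
Solving gives a = 0.72213, b = 1.27056.
Gradient magnitude |∇z| = √(a² + b²) = √(0.52148 + 1.61432) = 1.46144.
True dip = arctan(1.46144) = 55.6°, dipping toward SSW (azimuth ≈ 210°).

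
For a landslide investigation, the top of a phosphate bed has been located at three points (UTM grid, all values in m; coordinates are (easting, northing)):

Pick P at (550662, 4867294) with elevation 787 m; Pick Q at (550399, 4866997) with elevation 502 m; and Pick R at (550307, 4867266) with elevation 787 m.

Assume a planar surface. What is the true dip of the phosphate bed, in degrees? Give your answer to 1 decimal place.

Two edge vectors: Pick P→Pick Q = (-263, -297, -285), Pick P→Pick R = (-355, -28, 0).
Normal n = (Pick P→Pick Q) × (Pick P→Pick R) = (-7980, 101175, -98071).
So ∂z/∂E = −n_x/n_z = −0.08137 and ∂z/∂N = −n_y/n_z = 1.03165.
Gradient magnitude |∇z| = √(a² + b²) = √(0.00662 + 1.06430) = 1.03485.
True dip = arctan(1.03485) = 46.0°, dipping toward S (azimuth ≈ 175°).

46.0°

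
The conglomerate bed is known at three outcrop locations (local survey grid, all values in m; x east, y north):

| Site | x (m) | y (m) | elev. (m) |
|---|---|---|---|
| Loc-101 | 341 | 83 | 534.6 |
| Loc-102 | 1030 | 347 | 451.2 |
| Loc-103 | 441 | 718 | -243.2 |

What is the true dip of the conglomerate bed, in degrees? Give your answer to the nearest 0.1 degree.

53.2°

Two edge vectors: Loc-101→Loc-102 = (689, 264, -83.4), Loc-101→Loc-103 = (100, 635, -777.8).
Normal n = (Loc-101→Loc-102) × (Loc-101→Loc-103) = (-152380.2, 527564.2, 411115).
So ∂z/∂x = −n_x/n_z = 0.37065 and ∂z/∂y = −n_y/n_z = −1.28325.
Gradient magnitude |∇z| = √(a² + b²) = √(0.13738 + 1.64674) = 1.33571.
True dip = arctan(1.33571) = 53.2°, dipping toward NNW (azimuth ≈ 344°).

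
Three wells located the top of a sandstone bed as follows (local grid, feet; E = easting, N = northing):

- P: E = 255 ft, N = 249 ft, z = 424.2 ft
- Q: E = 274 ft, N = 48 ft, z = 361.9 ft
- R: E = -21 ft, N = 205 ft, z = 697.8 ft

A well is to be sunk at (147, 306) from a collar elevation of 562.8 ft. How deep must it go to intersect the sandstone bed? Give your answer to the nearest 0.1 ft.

15.7 ft

Let the plane be z = a·E + b·N + c.
Q−P: 19a − 201b = −62.3;  R−P: −276a − 44b = 273.6.
Solving gives a = −1.02527, b = 0.21303.
Then c = 424.2 − a·255 − b·249 = 632.60.
At (147, 306): z_contact = −150.71 + 65.19 + 632.60 = 547.07 ft.
Depth below ground = 562.8 − 547.07 = 15.7 ft.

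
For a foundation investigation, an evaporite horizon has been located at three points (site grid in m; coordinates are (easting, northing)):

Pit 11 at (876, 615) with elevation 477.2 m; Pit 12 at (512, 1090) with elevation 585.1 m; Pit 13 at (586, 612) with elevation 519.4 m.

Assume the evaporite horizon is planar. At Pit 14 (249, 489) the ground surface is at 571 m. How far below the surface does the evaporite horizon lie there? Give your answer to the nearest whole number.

16 m

Let the plane be z = a·E + b·N + c.
Pit 12−Pit 11: −364a + 475b = 107.9;  Pit 13−Pit 11: −290a − 3b = 42.2.
Solving gives a = −0.14670, b = 0.11474.
Then c = 477.2 − a·876 − b·615 = 535.15.
At (249, 489): z_contact = −36.5 + 56.1 + 535.15 = 554.7 m.
Depth below ground = 571 − 554.7 = 16 m.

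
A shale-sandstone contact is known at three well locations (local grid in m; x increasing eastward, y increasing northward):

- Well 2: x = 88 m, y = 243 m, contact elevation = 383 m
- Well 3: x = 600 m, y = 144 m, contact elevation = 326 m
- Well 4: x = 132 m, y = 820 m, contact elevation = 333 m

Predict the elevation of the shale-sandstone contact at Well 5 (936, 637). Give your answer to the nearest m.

246 m

Two edge vectors: Well 2→Well 3 = (512, -99, -57), Well 2→Well 4 = (44, 577, -50).
Normal n = (Well 2→Well 3) × (Well 2→Well 4) = (37839, 23092, 299780).
So ∂z/∂x = −n_x/n_z = −0.12622 and ∂z/∂y = −n_y/n_z = −0.07703.
Intercept c from Well 2: 383 + 11.11 + 18.72 = 412.83.
At (936, 637): z = −118.1 − 49.1 + 412.83 = 245.6 m.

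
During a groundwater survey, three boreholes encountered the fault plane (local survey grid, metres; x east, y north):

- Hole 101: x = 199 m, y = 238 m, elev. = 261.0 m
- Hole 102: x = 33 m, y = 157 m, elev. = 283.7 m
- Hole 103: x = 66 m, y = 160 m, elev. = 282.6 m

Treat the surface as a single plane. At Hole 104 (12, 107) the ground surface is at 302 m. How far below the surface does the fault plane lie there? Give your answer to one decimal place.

Two edge vectors: Hole 101→Hole 102 = (-166, -81, 22.7), Hole 101→Hole 103 = (-133, -78, 21.6).
Normal n = (Hole 101→Hole 102) × (Hole 101→Hole 103) = (21, 566.5, 2175).
So ∂z/∂x = −n_x/n_z = −0.00966 and ∂z/∂y = −n_y/n_z = −0.26046.
Intercept c from Hole 101: 261 + 1.92 + 61.99 = 324.91.
At (12, 107): z_contact = −0.12 − 27.87 + 324.91 = 296.93 m.
Depth below ground = 302 − 296.93 = 5.1 m.

5.1 m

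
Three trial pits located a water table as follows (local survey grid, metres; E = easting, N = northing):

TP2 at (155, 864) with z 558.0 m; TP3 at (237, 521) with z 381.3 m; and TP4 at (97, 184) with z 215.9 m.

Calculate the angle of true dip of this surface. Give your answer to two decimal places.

Two edge vectors: TP2→TP3 = (82, -343, -176.7), TP2→TP4 = (-58, -680, -342.1).
Normal n = (TP2→TP3) × (TP2→TP4) = (-2815.7, 38300.8, -75654).
So ∂z/∂E = −n_x/n_z = −0.03722 and ∂z/∂N = −n_y/n_z = 0.50626.
Gradient magnitude |∇z| = √(a² + b²) = √(0.00139 + 0.25630) = 0.50763.
True dip = arctan(0.50763) = 26.91°, dipping toward S (azimuth ≈ 176°).

26.91°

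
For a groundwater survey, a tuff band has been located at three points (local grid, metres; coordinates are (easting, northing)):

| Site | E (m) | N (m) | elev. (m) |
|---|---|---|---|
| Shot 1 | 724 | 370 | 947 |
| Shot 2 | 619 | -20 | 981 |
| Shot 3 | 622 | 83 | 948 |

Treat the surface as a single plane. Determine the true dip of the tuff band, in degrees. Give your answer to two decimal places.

Two edge vectors: Shot 1→Shot 2 = (-105, -390, 34), Shot 1→Shot 3 = (-102, -287, 1).
Normal n = (Shot 1→Shot 2) × (Shot 1→Shot 3) = (9368, -3363, -9645).
So ∂z/∂E = −n_x/n_z = 0.97128 and ∂z/∂N = −n_y/n_z = −0.34868.
Gradient magnitude |∇z| = √(a² + b²) = √(0.94339 + 0.12158) = 1.03197.
True dip = arctan(1.03197) = 45.90°, dipping toward WNW (azimuth ≈ 290°).

45.90°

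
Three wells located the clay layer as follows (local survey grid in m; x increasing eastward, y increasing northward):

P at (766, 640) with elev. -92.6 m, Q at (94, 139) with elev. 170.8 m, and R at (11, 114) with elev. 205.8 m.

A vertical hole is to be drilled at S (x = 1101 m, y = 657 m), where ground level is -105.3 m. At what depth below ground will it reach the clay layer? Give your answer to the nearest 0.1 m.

Two edge vectors: P→Q = (-672, -501, 263.4), P→R = (-755, -526, 298.4).
Normal n = (P→Q) × (P→R) = (-10950, 1657.8, -24783).
So ∂z/∂x = −n_x/n_z = −0.441835 and ∂z/∂y = −n_y/n_z = 0.066893.
Intercept c from P: -92.6 + 338.45 − 42.81 = 203.03.
At (1101, 657): z_contact = −486.46 + 43.95 + 203.03 = -239.48 m.
Depth below ground = -105.3 − (-239.48) = 134.2 m.

134.2 m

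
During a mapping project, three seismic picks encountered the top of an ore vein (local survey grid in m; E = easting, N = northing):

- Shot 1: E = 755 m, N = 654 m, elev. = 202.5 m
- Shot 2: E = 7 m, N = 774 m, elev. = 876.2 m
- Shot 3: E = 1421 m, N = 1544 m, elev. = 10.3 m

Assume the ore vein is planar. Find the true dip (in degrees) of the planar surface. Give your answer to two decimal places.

Two edge vectors: Shot 1→Shot 2 = (-748, 120, 673.7), Shot 1→Shot 3 = (666, 890, -192.2).
Normal n = (Shot 1→Shot 2) × (Shot 1→Shot 3) = (-622657, 304918.6, -745640).
So ∂z/∂E = −n_x/n_z = −0.83506 and ∂z/∂N = −n_y/n_z = 0.40894.
Gradient magnitude |∇z| = √(a² + b²) = √(0.69733 + 0.16723) = 0.92982.
True dip = arctan(0.92982) = 42.92°, dipping toward ESE (azimuth ≈ 116°).

42.92°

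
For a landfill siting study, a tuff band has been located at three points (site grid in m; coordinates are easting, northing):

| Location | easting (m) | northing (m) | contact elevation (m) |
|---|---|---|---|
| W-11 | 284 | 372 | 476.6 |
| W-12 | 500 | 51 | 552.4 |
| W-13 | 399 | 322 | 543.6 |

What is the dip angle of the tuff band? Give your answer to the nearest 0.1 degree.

35.5°

Let the plane be z = a·easting + b·northing + c.
W-12−W-11: 216a − 321b = 75.8;  W-13−W-11: 115a − 50b = 67.
Solving gives a = 0.67842, b = 0.22037.
Gradient magnitude |∇z| = √(a² + b²) = √(0.46026 + 0.04856) = 0.71332.
True dip = arctan(0.71332) = 35.5°, dipping toward WSW (azimuth ≈ 252°).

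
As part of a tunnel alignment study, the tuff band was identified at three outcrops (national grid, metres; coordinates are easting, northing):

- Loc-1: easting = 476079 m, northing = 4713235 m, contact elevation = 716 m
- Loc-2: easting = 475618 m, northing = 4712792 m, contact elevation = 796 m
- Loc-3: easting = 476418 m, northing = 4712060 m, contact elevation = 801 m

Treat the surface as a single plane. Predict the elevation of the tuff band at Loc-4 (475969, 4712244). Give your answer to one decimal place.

Two edge vectors: Loc-1→Loc-2 = (-461, -443, 80), Loc-1→Loc-3 = (339, -1175, 85).
Normal n = (Loc-1→Loc-2) × (Loc-1→Loc-3) = (56345, 66305, 691852).
So ∂z/∂easting = −n_x/n_z = −0.081440828 and ∂z/∂northing = −n_y/n_z = −0.095836971.
Intercept c from Loc-1: 716 + 38772.27 + 451702.17 = 491190.43.
At (475969, 4712244): z = −38763.3 − 451607.2 + 491190.43 = 819.9 m.

819.9 m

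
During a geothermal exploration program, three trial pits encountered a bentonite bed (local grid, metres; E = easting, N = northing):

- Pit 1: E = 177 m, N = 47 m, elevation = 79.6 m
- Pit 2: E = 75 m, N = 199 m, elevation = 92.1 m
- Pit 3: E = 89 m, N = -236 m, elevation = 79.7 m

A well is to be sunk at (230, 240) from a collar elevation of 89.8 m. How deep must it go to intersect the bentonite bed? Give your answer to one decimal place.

9.7 m

Two edge vectors: Pit 1→Pit 2 = (-102, 152, 12.5), Pit 1→Pit 3 = (-88, -283, 0.1).
Normal n = (Pit 1→Pit 2) × (Pit 1→Pit 3) = (3552.7, -1089.8, 42242).
So ∂z/∂E = −n_x/n_z = −0.08410 and ∂z/∂N = −n_y/n_z = 0.02580.
Intercept c from Pit 1: 79.6 + 14.89 − 1.21 = 93.27.
At (230, 240): z_contact = −19.34 + 6.19 + 93.27 = 80.12 m.
Depth below ground = 89.8 − 80.12 = 9.7 m.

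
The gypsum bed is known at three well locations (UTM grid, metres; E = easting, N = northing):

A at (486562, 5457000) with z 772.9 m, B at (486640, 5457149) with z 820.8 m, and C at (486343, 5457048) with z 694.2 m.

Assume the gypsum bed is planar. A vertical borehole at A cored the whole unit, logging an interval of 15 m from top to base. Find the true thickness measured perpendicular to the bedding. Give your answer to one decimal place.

Two edge vectors: A→B = (78, 149, 47.9), A→C = (-219, 48, -78.7).
Normal n = (A→B) × (A→C) = (-14025.5, -4351.5, 36375).
So ∂z/∂E = −n_x/n_z = 0.38558 and ∂z/∂N = −n_y/n_z = 0.11963.
|∇z| = √(a²+b²) = 0.40371, so dip δ = arctan(0.40371) = 21.98°.
True thickness = vertical thickness × cos δ = 15 × cos 21.98° = 13.9 m.

13.9 m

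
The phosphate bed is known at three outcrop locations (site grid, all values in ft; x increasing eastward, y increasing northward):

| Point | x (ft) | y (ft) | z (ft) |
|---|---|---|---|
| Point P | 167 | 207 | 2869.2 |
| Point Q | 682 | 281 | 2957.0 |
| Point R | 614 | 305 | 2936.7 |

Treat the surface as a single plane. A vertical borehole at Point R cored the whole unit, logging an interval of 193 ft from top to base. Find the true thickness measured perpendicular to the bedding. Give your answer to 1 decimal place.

183.2 ft

Two edge vectors: Point P→Point Q = (515, 74, 87.8), Point P→Point R = (447, 98, 67.5).
Normal n = (Point P→Point Q) × (Point P→Point R) = (-3609.4, 4484.1, 17392).
So ∂z/∂x = −n_x/n_z = 0.20753 and ∂z/∂y = −n_y/n_z = −0.25783.
|∇z| = √(a²+b²) = 0.33097, so dip δ = arctan(0.33097) = 18.31°.
True thickness = vertical thickness × cos δ = 193 × cos 18.31° = 183.2 ft.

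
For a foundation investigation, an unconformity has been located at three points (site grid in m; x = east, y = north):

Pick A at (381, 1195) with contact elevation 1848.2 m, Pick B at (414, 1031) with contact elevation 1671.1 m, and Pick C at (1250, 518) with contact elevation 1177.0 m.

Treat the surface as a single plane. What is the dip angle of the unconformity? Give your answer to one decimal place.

47.7°

Two edge vectors: Pick A→Pick B = (33, -164, -177.1), Pick A→Pick C = (869, -677, -671.2).
Normal n = (Pick A→Pick B) × (Pick A→Pick C) = (-9819.9, -131750.3, 120175).
So ∂z/∂x = −n_x/n_z = 0.08171 and ∂z/∂y = −n_y/n_z = 1.09632.
Gradient magnitude |∇z| = √(a² + b²) = √(0.00668 + 1.20192) = 1.09936.
True dip = arctan(1.09936) = 47.7°, dipping toward S (azimuth ≈ 184°).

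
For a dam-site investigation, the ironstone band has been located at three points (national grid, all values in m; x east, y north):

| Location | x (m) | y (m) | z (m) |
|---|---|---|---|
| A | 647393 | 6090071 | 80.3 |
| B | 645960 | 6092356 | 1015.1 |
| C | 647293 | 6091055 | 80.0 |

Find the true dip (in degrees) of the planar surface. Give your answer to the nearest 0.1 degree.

38.1°

Let the plane be z = a·x + b·y + c.
B−A: −1433a + 2285b = 934.8;  C−A: −100a + 984b = −0.3.
Solving gives a = −0.77907, b = −0.07948.
Gradient magnitude |∇z| = √(a² + b²) = √(0.60695 + 0.00632) = 0.78311.
True dip = arctan(0.78311) = 38.1°, dipping toward E (azimuth ≈ 084°).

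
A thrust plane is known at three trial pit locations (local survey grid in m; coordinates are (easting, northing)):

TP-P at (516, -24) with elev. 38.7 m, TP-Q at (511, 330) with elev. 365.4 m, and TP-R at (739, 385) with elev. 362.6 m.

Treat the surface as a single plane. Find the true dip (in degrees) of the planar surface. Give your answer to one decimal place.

43.5°

Two edge vectors: TP-P→TP-Q = (-5, 354, 326.7), TP-P→TP-R = (223, 409, 323.9).
Normal n = (TP-P→TP-Q) × (TP-P→TP-R) = (-18959.7, 74473.6, -80987).
So ∂z/∂E = −n_x/n_z = −0.23411 and ∂z/∂N = −n_y/n_z = 0.91957.
Gradient magnitude |∇z| = √(a² + b²) = √(0.05481 + 0.84562) = 0.94891.
True dip = arctan(0.94891) = 43.5°, dipping toward SSE (azimuth ≈ 166°).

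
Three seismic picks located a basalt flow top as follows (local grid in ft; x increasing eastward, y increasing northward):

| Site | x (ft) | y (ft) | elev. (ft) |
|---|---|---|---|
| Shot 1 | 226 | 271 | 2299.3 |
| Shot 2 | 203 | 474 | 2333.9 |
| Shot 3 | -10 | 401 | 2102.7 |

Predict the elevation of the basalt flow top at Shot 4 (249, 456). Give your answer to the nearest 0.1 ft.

2374.3 ft

Let the plane be z = a·x + b·y + c.
Shot 2−Shot 1: −23a + 203b = 34.6;  Shot 3−Shot 1: −236a + 130b = −196.6.
Solving gives a = 0.98864, b = 0.28246.
Then c = 2299.3 − a·226 − b·271 = 1999.32.
At (249, 456): z = 246.2 + 128.8 + 1999.32 = 2374.3 ft.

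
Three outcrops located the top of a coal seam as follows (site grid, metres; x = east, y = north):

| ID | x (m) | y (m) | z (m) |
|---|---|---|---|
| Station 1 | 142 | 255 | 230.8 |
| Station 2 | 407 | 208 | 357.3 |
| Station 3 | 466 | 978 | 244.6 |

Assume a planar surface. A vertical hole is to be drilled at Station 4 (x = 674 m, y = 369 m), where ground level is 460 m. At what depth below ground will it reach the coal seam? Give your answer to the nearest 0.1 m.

Let the plane be z = a·x + b·y + c.
Station 2−Station 1: 265a − 47b = 126.5;  Station 3−Station 1: 324a + 723b = 13.8.
Solving gives a = 0.44535, b = −0.18049.
Then c = 230.8 − a·142 − b·255 = 213.59.
At (674, 369): z_contact = 300.16 − 66.60 + 213.59 = 447.15 m.
Depth below ground = 460 − 447.15 = 12.9 m.

12.9 m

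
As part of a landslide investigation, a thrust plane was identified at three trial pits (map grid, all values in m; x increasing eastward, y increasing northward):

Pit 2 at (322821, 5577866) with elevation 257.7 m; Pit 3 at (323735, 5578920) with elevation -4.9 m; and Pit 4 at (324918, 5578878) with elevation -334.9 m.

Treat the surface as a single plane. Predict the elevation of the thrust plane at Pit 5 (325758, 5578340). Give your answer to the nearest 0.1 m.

-565.6 m

Let the plane be z = a·x + b·y + c.
Pit 3−Pit 2: 914a + 1054b = −262.6;  Pit 4−Pit 2: 2097a + 1012b = −592.6.
Solving gives a = −0.279201413, b = −0.007030274.
Then c = 257.7 − a·322821 − b·5577866 = 129603.70.
At (325758, 5578340): z = −90952.1 − 39217.3 + 129603.70 = -565.6 m.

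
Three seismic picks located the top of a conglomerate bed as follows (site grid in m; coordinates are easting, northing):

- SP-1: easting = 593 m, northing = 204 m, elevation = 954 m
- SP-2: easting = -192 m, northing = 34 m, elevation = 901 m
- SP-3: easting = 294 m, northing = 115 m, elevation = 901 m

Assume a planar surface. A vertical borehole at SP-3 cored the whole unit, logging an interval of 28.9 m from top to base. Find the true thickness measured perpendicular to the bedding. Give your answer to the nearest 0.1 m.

17.0 m

Two edge vectors: SP-1→SP-2 = (-785, -170, -53), SP-1→SP-3 = (-299, -89, -53).
Normal n = (SP-1→SP-2) × (SP-1→SP-3) = (4293, -25758, 19035).
So ∂z/∂easting = −n_x/n_z = −0.22553 and ∂z/∂northing = −n_y/n_z = 1.35319.
|∇z| = √(a²+b²) = 1.37186, so dip δ = arctan(1.37186) = 53.91°.
True thickness = vertical thickness × cos δ = 28.9 × cos 53.91° = 17.0 m.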